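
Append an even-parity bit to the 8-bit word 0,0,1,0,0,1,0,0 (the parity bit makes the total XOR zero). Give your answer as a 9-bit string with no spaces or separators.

XOR of the 8 data bits: 0⊕0⊕1⊕0⊕0⊕1⊕0⊕0 = 0
Parity bit = 0 (so all 9 bits XOR to 0).

001001000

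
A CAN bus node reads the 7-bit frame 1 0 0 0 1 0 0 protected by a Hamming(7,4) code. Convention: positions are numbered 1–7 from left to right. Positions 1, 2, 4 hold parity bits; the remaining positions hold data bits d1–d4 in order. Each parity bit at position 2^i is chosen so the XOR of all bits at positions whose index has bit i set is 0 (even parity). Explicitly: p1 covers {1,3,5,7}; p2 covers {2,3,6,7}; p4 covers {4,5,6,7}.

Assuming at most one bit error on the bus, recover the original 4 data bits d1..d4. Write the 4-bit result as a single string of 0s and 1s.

s1 (pos 1,3,5,7): 1⊕0⊕1⊕0 = 0
s2 (pos 2,3,6,7): 0⊕0⊕0⊕0 = 0
s4 (pos 4,5,6,7): 0⊕1⊕0⊕0 = 1
Syndrome s4…s1 = 100 → error at position 4.
Flip position 4: 1000100 → 1001100
Read data bits from positions 3,5,6,7: 0100

0100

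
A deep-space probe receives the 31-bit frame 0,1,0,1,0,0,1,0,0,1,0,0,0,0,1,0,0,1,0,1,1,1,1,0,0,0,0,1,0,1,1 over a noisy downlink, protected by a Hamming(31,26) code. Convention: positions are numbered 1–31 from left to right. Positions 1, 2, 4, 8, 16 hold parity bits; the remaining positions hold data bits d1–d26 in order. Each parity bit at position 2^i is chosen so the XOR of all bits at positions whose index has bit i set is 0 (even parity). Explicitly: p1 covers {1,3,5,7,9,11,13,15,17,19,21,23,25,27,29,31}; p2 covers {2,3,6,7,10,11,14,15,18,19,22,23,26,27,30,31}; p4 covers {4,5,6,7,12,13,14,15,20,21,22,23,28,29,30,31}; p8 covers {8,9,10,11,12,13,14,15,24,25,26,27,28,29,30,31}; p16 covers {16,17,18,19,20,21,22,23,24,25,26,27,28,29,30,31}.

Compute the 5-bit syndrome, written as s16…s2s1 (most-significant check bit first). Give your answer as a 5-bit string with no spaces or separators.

s1 (pos 1,3,5,7,9,11,13,15,17,19,21,23,25,27,29,31): 0⊕0⊕0⊕1⊕0⊕0⊕0⊕1⊕0⊕0⊕1⊕1⊕0⊕0⊕0⊕1 = 1
s2 (pos 2,3,6,7,10,11,14,15,18,19,22,23,26,27,30,31): 1⊕0⊕0⊕1⊕1⊕0⊕0⊕1⊕1⊕0⊕1⊕1⊕0⊕0⊕1⊕1 = 1
s4 (pos 4,5,6,7,12,13,14,15,20,21,22,23,28,29,30,31): 1⊕0⊕0⊕1⊕0⊕0⊕0⊕1⊕1⊕1⊕1⊕1⊕1⊕0⊕1⊕1 = 0
s8 (pos 8,9,10,11,12,13,14,15,24,25,26,27,28,29,30,31): 0⊕0⊕1⊕0⊕0⊕0⊕0⊕1⊕0⊕0⊕0⊕0⊕1⊕0⊕1⊕1 = 1
s16 (pos 16,17,18,19,20,21,22,23,24,25,26,27,28,29,30,31): 0⊕0⊕1⊕0⊕1⊕1⊕1⊕1⊕0⊕0⊕0⊕0⊕1⊕0⊕1⊕1 = 0
Syndrome s16…s1 = 01011 → error at position 11.

01011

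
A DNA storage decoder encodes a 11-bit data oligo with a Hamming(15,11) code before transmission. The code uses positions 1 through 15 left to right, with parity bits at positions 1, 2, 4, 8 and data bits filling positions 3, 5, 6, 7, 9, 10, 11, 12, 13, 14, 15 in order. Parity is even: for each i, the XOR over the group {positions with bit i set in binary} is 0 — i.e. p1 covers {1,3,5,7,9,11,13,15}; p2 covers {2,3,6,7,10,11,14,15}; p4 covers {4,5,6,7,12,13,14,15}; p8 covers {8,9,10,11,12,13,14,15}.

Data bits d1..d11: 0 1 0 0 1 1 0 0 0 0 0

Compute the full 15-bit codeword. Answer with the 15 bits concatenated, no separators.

010110001100000

Place data at non-parity positions: p1 p2 0 p4 1 0 0 p8 1 1 0 0 0 0 0
p1 (pos 1,3,5,7,9,11,13,15): XOR of data positions = 0⊕1⊕0⊕1⊕0⊕0⊕0 = 0
p2 (pos 2,3,6,7,10,11,14,15): XOR of data positions = 0⊕0⊕0⊕1⊕0⊕0⊕0 = 1
p4 (pos 4,5,6,7,12,13,14,15): XOR of data positions = 1⊕0⊕0⊕0⊕0⊕0⊕0 = 1
p8 (pos 8,9,10,11,12,13,14,15): XOR of data positions = 1⊕1⊕0⊕0⊕0⊕0⊕0 = 0
Codeword: 010110001100000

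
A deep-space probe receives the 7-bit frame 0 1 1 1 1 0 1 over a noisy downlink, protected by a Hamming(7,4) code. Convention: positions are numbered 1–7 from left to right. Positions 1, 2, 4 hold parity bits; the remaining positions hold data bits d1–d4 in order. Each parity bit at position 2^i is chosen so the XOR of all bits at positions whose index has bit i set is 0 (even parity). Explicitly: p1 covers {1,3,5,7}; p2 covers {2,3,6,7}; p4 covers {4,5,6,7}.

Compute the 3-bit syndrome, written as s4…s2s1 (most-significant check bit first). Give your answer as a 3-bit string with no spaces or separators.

111

s1 (pos 1,3,5,7): 0⊕1⊕1⊕1 = 1
s2 (pos 2,3,6,7): 1⊕1⊕0⊕1 = 1
s4 (pos 4,5,6,7): 1⊕1⊕0⊕1 = 1
Syndrome s4…s1 = 111 → error at position 7.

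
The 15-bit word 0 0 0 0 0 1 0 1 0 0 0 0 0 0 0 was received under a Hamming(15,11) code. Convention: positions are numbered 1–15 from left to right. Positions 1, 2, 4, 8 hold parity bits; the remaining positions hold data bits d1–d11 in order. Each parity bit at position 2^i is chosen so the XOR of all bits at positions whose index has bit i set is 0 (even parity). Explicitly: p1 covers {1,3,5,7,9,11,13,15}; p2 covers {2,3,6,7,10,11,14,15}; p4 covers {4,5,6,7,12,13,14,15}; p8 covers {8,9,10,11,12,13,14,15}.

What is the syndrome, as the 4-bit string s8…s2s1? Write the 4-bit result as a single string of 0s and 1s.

s1 (pos 1,3,5,7,9,11,13,15): 0⊕0⊕0⊕0⊕0⊕0⊕0⊕0 = 0
s2 (pos 2,3,6,7,10,11,14,15): 0⊕0⊕1⊕0⊕0⊕0⊕0⊕0 = 1
s4 (pos 4,5,6,7,12,13,14,15): 0⊕0⊕1⊕0⊕0⊕0⊕0⊕0 = 1
s8 (pos 8,9,10,11,12,13,14,15): 1⊕0⊕0⊕0⊕0⊕0⊕0⊕0 = 1
Syndrome s8…s1 = 1110 → error at position 14.

1110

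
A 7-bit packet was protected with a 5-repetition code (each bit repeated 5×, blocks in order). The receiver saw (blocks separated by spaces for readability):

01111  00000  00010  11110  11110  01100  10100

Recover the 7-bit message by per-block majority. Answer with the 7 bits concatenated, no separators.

1001100

Block 1 (01111): 4 ones → 1
Block 2 (00000): 0 ones → 0
Block 3 (00010): 1 one → 0
Block 4 (11110): 4 ones → 1
Block 5 (11110): 4 ones → 1
Block 6 (01100): 2 ones → 0
Block 7 (10100): 2 ones → 0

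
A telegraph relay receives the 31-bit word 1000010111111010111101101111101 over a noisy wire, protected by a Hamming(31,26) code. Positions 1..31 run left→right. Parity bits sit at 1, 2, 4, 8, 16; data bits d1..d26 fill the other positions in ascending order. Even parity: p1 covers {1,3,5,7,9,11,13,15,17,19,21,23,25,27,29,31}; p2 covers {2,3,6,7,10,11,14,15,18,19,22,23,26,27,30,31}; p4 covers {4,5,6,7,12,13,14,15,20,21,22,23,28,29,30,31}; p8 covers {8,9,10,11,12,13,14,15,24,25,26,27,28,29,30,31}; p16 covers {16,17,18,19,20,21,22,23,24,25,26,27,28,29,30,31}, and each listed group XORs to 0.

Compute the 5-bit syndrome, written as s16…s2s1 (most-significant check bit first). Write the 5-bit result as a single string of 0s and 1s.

01010

s1 (pos 1,3,5,7,9,11,13,15,17,19,21,23,25,27,29,31): 1⊕0⊕0⊕0⊕1⊕1⊕1⊕1⊕1⊕1⊕0⊕1⊕1⊕1⊕1⊕1 = 0
s2 (pos 2,3,6,7,10,11,14,15,18,19,22,23,26,27,30,31): 0⊕0⊕1⊕0⊕1⊕1⊕0⊕1⊕1⊕1⊕1⊕1⊕1⊕1⊕0⊕1 = 1
s4 (pos 4,5,6,7,12,13,14,15,20,21,22,23,28,29,30,31): 0⊕0⊕1⊕0⊕1⊕1⊕0⊕1⊕1⊕0⊕1⊕1⊕1⊕1⊕0⊕1 = 0
s8 (pos 8,9,10,11,12,13,14,15,24,25,26,27,28,29,30,31): 1⊕1⊕1⊕1⊕1⊕1⊕0⊕1⊕0⊕1⊕1⊕1⊕1⊕1⊕0⊕1 = 1
s16 (pos 16,17,18,19,20,21,22,23,24,25,26,27,28,29,30,31): 0⊕1⊕1⊕1⊕1⊕0⊕1⊕1⊕0⊕1⊕1⊕1⊕1⊕1⊕0⊕1 = 0
Syndrome s16…s1 = 01010 → error at position 10.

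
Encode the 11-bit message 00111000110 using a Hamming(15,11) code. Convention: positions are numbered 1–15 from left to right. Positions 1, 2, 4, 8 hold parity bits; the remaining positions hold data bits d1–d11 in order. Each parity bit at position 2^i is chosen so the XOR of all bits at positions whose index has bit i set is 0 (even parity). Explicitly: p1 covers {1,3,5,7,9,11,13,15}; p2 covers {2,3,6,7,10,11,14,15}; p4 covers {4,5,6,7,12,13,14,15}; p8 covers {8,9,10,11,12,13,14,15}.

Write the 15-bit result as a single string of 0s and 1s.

Place data at non-parity positions: p1 p2 0 p4 0 1 1 p8 1 0 0 0 1 1 0
p1 (pos 1,3,5,7,9,11,13,15): XOR of data positions = 0⊕0⊕1⊕1⊕0⊕1⊕0 = 1
p2 (pos 2,3,6,7,10,11,14,15): XOR of data positions = 0⊕1⊕1⊕0⊕0⊕1⊕0 = 1
p4 (pos 4,5,6,7,12,13,14,15): XOR of data positions = 0⊕1⊕1⊕0⊕1⊕1⊕0 = 0
p8 (pos 8,9,10,11,12,13,14,15): XOR of data positions = 1⊕0⊕0⊕0⊕1⊕1⊕0 = 1
Codeword: 110001111000110

110001111000110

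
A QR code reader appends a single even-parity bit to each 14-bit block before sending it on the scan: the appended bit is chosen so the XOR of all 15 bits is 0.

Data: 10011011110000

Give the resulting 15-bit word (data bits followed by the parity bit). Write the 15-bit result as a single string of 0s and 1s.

100110111100001

XOR of the 14 data bits: 1⊕0⊕0⊕1⊕1⊕0⊕1⊕1⊕1⊕1⊕0⊕0⊕0⊕0 = 1
Parity bit = 1 (so all 15 bits XOR to 0).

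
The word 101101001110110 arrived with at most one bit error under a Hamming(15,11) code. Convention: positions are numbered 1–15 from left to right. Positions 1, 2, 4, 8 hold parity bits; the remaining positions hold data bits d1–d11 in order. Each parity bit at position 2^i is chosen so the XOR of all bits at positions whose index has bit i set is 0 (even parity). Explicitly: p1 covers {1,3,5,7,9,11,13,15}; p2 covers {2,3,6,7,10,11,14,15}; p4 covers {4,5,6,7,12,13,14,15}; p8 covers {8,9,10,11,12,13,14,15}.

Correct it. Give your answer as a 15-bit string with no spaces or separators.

s1 (pos 1,3,5,7,9,11,13,15): 1⊕1⊕0⊕0⊕1⊕1⊕1⊕0 = 1
s2 (pos 2,3,6,7,10,11,14,15): 0⊕1⊕1⊕0⊕1⊕1⊕1⊕0 = 1
s4 (pos 4,5,6,7,12,13,14,15): 1⊕0⊕1⊕0⊕0⊕1⊕1⊕0 = 0
s8 (pos 8,9,10,11,12,13,14,15): 0⊕1⊕1⊕1⊕0⊕1⊕1⊕0 = 1
Syndrome s8…s1 = 1011 → error at position 11.
Flip position 11: 101101001110110 → 101101001100110

101101001100110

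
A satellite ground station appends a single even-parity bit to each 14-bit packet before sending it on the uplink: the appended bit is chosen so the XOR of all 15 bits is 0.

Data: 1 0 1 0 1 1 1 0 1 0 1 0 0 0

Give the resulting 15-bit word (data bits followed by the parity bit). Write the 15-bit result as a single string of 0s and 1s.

XOR of the 14 data bits: 1⊕0⊕1⊕0⊕1⊕1⊕1⊕0⊕1⊕0⊕1⊕0⊕0⊕0 = 1
Parity bit = 1 (so all 15 bits XOR to 0).

101011101010001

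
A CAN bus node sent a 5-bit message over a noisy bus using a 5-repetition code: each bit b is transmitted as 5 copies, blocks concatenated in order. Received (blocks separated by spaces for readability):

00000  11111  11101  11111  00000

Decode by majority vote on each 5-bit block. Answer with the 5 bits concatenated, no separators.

Block 1 (00000): 0 ones → 0
Block 2 (11111): 5 ones → 1
Block 3 (11101): 4 ones → 1
Block 4 (11111): 5 ones → 1
Block 5 (00000): 0 ones → 0

01110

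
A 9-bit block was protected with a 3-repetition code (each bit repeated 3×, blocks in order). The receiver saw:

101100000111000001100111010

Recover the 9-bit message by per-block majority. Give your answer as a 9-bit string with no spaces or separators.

100100010

Block 1 (101): 2 ones → 1
Block 2 (100): 1 one → 0
Block 3 (000): 0 ones → 0
Block 4 (111): 3 ones → 1
Block 5 (000): 0 ones → 0
Block 6 (001): 1 one → 0
Block 7 (100): 1 one → 0
Block 8 (111): 3 ones → 1
Block 9 (010): 1 one → 0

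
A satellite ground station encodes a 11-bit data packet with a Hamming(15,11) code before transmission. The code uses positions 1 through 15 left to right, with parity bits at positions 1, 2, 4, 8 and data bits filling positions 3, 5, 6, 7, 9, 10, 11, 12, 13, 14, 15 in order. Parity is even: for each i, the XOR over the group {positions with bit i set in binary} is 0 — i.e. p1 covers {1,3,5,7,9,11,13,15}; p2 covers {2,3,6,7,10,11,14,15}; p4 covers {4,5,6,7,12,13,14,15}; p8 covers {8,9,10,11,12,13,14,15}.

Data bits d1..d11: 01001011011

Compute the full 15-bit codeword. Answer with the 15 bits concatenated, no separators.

Place data at non-parity positions: p1 p2 0 p4 1 0 0 p8 1 0 1 1 0 1 1
p1 (pos 1,3,5,7,9,11,13,15): XOR of data positions = 0⊕1⊕0⊕1⊕1⊕0⊕1 = 0
p2 (pos 2,3,6,7,10,11,14,15): XOR of data positions = 0⊕0⊕0⊕0⊕1⊕1⊕1 = 1
p4 (pos 4,5,6,7,12,13,14,15): XOR of data positions = 1⊕0⊕0⊕1⊕0⊕1⊕1 = 0
p8 (pos 8,9,10,11,12,13,14,15): XOR of data positions = 1⊕0⊕1⊕1⊕0⊕1⊕1 = 1
Codeword: 010010011011011

010010011011011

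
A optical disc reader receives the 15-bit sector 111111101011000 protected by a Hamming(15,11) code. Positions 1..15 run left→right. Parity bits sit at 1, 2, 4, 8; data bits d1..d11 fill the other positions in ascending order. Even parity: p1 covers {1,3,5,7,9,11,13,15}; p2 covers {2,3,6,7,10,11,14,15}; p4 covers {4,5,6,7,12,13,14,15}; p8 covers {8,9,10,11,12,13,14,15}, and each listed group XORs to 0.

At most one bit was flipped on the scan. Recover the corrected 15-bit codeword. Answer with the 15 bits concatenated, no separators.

s1 (pos 1,3,5,7,9,11,13,15): 1⊕1⊕1⊕1⊕1⊕1⊕0⊕0 = 0
s2 (pos 2,3,6,7,10,11,14,15): 1⊕1⊕1⊕1⊕0⊕1⊕0⊕0 = 1
s4 (pos 4,5,6,7,12,13,14,15): 1⊕1⊕1⊕1⊕1⊕0⊕0⊕0 = 1
s8 (pos 8,9,10,11,12,13,14,15): 0⊕1⊕0⊕1⊕1⊕0⊕0⊕0 = 1
Syndrome s8…s1 = 1110 → error at position 14.
Flip position 14: 111111101011000 → 111111101011010

111111101011010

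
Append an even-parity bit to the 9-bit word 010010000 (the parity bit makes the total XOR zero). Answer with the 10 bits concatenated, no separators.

0100100000

XOR of the 9 data bits: 0⊕1⊕0⊕0⊕1⊕0⊕0⊕0⊕0 = 0
Parity bit = 0 (so all 10 bits XOR to 0).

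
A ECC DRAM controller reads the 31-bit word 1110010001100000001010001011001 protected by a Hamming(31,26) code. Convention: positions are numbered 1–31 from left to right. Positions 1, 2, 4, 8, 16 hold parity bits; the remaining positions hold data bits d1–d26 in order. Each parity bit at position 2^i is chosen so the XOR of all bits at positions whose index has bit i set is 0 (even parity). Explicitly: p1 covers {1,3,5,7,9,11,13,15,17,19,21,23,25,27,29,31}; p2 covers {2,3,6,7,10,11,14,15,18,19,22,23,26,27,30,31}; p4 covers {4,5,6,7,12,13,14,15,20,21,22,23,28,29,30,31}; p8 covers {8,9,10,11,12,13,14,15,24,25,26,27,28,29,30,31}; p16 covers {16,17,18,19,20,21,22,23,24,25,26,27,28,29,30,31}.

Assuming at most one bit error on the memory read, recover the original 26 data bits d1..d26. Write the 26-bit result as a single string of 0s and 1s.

10100110000001010001011001

s1 (pos 1,3,5,7,9,11,13,15,17,19,21,23,25,27,29,31): 1⊕1⊕0⊕0⊕0⊕1⊕0⊕0⊕0⊕1⊕1⊕0⊕1⊕1⊕0⊕1 = 0
s2 (pos 2,3,6,7,10,11,14,15,18,19,22,23,26,27,30,31): 1⊕1⊕1⊕0⊕1⊕1⊕0⊕0⊕0⊕1⊕0⊕0⊕0⊕1⊕0⊕1 = 0
s4 (pos 4,5,6,7,12,13,14,15,20,21,22,23,28,29,30,31): 0⊕0⊕1⊕0⊕0⊕0⊕0⊕0⊕0⊕1⊕0⊕0⊕1⊕0⊕0⊕1 = 0
s8 (pos 8,9,10,11,12,13,14,15,24,25,26,27,28,29,30,31): 0⊕0⊕1⊕1⊕0⊕0⊕0⊕0⊕0⊕1⊕0⊕1⊕1⊕0⊕0⊕1 = 0
s16 (pos 16,17,18,19,20,21,22,23,24,25,26,27,28,29,30,31): 0⊕0⊕0⊕1⊕0⊕1⊕0⊕0⊕0⊕1⊕0⊕1⊕1⊕0⊕0⊕1 = 0
Syndrome s16…s1 = 00000 → no error.
Read data bits from positions 3,5,6,7,9,10,11,12,13,14,15,17,18,19,20,21,22,23,24,25,26,27,28,29,30,31: 10100110000001010001011001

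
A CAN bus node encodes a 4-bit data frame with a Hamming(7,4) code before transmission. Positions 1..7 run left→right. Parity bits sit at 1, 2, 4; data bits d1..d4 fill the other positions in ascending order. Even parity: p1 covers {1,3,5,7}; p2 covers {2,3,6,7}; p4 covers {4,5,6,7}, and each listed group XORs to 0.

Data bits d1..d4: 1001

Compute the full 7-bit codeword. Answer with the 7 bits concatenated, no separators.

0011001

Place data at non-parity positions: p1 p2 1 p4 0 0 1
p1 (pos 1,3,5,7): XOR of data positions = 1⊕0⊕1 = 0
p2 (pos 2,3,6,7): XOR of data positions = 1⊕0⊕1 = 0
p4 (pos 4,5,6,7): XOR of data positions = 0⊕0⊕1 = 1
Codeword: 0011001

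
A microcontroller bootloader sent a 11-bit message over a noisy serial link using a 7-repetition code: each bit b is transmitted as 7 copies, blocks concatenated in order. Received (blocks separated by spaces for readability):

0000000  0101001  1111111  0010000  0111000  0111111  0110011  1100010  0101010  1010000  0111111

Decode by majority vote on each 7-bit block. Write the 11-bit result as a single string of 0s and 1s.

Block 1 (0000000): 0 ones → 0
Block 2 (0101001): 3 ones → 0
Block 3 (1111111): 7 ones → 1
Block 4 (0010000): 1 one → 0
Block 5 (0111000): 3 ones → 0
Block 6 (0111111): 6 ones → 1
Block 7 (0110011): 4 ones → 1
Block 8 (1100010): 3 ones → 0
Block 9 (0101010): 3 ones → 0
Block 10 (1010000): 2 ones → 0
Block 11 (0111111): 6 ones → 1

00100110001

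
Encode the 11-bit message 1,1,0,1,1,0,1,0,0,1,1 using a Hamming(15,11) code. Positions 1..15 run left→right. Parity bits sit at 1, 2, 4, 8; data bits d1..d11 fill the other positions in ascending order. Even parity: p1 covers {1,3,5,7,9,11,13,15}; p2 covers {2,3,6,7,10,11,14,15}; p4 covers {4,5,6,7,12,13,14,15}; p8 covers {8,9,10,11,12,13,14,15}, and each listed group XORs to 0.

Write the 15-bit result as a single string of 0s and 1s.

Place data at non-parity positions: p1 p2 1 p4 1 0 1 p8 1 0 1 0 0 1 1
p1 (pos 1,3,5,7,9,11,13,15): XOR of data positions = 1⊕1⊕1⊕1⊕1⊕0⊕1 = 0
p2 (pos 2,3,6,7,10,11,14,15): XOR of data positions = 1⊕0⊕1⊕0⊕1⊕1⊕1 = 1
p4 (pos 4,5,6,7,12,13,14,15): XOR of data positions = 1⊕0⊕1⊕0⊕0⊕1⊕1 = 0
p8 (pos 8,9,10,11,12,13,14,15): XOR of data positions = 1⊕0⊕1⊕0⊕0⊕1⊕1 = 0
Codeword: 011010101010011

011010101010011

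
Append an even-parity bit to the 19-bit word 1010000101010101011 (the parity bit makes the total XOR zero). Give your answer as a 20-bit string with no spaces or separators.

XOR of the 19 data bits: 1⊕0⊕1⊕0⊕0⊕0⊕0⊕1⊕0⊕1⊕0⊕1⊕0⊕1⊕0⊕1⊕0⊕1⊕1 = 1
Parity bit = 1 (so all 20 bits XOR to 0).

10100001010101010111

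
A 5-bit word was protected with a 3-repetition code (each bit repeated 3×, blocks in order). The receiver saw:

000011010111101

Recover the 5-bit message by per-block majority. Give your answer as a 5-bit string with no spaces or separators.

01011

Block 1 (000): 0 ones → 0
Block 2 (011): 2 ones → 1
Block 3 (010): 1 one → 0
Block 4 (111): 3 ones → 1
Block 5 (101): 2 ones → 1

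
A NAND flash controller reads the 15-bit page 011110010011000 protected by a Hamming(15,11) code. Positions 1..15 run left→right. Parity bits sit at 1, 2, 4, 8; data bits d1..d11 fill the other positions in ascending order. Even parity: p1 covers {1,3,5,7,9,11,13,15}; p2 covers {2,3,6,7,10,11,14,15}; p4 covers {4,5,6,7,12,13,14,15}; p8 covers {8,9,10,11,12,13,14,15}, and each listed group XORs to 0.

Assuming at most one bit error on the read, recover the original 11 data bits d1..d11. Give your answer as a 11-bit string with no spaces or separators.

s1 (pos 1,3,5,7,9,11,13,15): 0⊕1⊕1⊕0⊕0⊕1⊕0⊕0 = 1
s2 (pos 2,3,6,7,10,11,14,15): 1⊕1⊕0⊕0⊕0⊕1⊕0⊕0 = 1
s4 (pos 4,5,6,7,12,13,14,15): 1⊕1⊕0⊕0⊕1⊕0⊕0⊕0 = 1
s8 (pos 8,9,10,11,12,13,14,15): 1⊕0⊕0⊕1⊕1⊕0⊕0⊕0 = 1
Syndrome s8…s1 = 1111 → error at position 15.
Flip position 15: 011110010011000 → 011110010011001
Read data bits from positions 3,5,6,7,9,10,11,12,13,14,15: 11000011001

11000011001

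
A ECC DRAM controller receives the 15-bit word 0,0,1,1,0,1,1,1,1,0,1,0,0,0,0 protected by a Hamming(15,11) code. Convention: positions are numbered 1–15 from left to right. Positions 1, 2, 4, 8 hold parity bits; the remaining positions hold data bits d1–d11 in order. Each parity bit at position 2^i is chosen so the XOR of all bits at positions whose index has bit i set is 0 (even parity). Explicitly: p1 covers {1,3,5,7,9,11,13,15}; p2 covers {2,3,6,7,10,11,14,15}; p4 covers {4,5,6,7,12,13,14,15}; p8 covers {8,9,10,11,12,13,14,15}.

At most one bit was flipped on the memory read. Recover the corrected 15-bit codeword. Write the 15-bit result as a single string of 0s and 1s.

s1 (pos 1,3,5,7,9,11,13,15): 0⊕1⊕0⊕1⊕1⊕1⊕0⊕0 = 0
s2 (pos 2,3,6,7,10,11,14,15): 0⊕1⊕1⊕1⊕0⊕1⊕0⊕0 = 0
s4 (pos 4,5,6,7,12,13,14,15): 1⊕0⊕1⊕1⊕0⊕0⊕0⊕0 = 1
s8 (pos 8,9,10,11,12,13,14,15): 1⊕1⊕0⊕1⊕0⊕0⊕0⊕0 = 1
Syndrome s8…s1 = 1100 → error at position 12.
Flip position 12: 001101111010000 → 001101111011000

001101111011000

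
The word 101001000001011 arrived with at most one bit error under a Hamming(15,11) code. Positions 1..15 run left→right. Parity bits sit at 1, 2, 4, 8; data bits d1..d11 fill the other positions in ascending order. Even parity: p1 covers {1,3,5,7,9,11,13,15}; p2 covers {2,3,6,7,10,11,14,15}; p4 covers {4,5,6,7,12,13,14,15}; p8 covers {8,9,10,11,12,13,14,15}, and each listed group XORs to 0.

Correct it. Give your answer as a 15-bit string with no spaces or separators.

101001001001011

s1 (pos 1,3,5,7,9,11,13,15): 1⊕1⊕0⊕0⊕0⊕0⊕0⊕1 = 1
s2 (pos 2,3,6,7,10,11,14,15): 0⊕1⊕1⊕0⊕0⊕0⊕1⊕1 = 0
s4 (pos 4,5,6,7,12,13,14,15): 0⊕0⊕1⊕0⊕1⊕0⊕1⊕1 = 0
s8 (pos 8,9,10,11,12,13,14,15): 0⊕0⊕0⊕0⊕1⊕0⊕1⊕1 = 1
Syndrome s8…s1 = 1001 → error at position 9.
Flip position 9: 101001000001011 → 101001001001011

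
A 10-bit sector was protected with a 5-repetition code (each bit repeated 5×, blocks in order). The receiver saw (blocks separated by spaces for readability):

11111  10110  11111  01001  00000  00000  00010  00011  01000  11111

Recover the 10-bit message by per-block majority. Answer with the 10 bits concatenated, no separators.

1110000001

Block 1 (11111): 5 ones → 1
Block 2 (10110): 3 ones → 1
Block 3 (11111): 5 ones → 1
Block 4 (01001): 2 ones → 0
Block 5 (00000): 0 ones → 0
Block 6 (00000): 0 ones → 0
Block 7 (00010): 1 one → 0
Block 8 (00011): 2 ones → 0
Block 9 (01000): 1 one → 0
Block 10 (11111): 5 ones → 1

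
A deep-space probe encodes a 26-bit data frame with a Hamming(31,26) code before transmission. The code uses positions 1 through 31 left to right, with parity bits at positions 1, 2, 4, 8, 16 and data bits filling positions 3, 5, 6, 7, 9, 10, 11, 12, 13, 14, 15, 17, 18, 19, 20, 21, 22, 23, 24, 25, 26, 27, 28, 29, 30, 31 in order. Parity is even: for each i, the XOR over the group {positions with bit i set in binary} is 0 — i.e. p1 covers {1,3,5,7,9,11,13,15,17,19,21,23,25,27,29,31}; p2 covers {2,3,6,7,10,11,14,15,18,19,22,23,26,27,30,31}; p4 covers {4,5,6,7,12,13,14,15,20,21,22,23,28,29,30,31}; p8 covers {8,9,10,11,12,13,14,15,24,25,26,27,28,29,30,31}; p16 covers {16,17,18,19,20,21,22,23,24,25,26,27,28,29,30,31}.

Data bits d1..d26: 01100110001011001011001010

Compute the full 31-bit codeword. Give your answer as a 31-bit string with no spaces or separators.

1000110101100011011001011001010

Place data at non-parity positions: p1 p2 0 p4 1 1 0 p8 0 1 1 0 0 0 1 p16 0 1 1 0 0 1 0 1 1 0 0 1 0 1 0
p1 (pos 1,3,5,7,9,11,13,15,17,19,21,23,25,27,29,31): XOR of data positions = 0⊕1⊕0⊕0⊕1⊕0⊕1⊕0⊕1⊕0⊕0⊕1⊕0⊕0⊕0 = 1
p2 (pos 2,3,6,7,10,11,14,15,18,19,22,23,26,27,30,31): XOR of data positions = 0⊕1⊕0⊕1⊕1⊕0⊕1⊕1⊕1⊕1⊕0⊕0⊕0⊕1⊕0 = 0
p4 (pos 4,5,6,7,12,13,14,15,20,21,22,23,28,29,30,31): XOR of data positions = 1⊕1⊕0⊕0⊕0⊕0⊕1⊕0⊕0⊕1⊕0⊕1⊕0⊕1⊕0 = 0
p8 (pos 8,9,10,11,12,13,14,15,24,25,26,27,28,29,30,31): XOR of data positions = 0⊕1⊕1⊕0⊕0⊕0⊕1⊕1⊕1⊕0⊕0⊕1⊕0⊕1⊕0 = 1
p16 (pos 16,17,18,19,20,21,22,23,24,25,26,27,28,29,30,31): XOR of data positions = 0⊕1⊕1⊕0⊕0⊕1⊕0⊕1⊕1⊕0⊕0⊕1⊕0⊕1⊕0 = 1
Codeword: 1000110101100011011001011001010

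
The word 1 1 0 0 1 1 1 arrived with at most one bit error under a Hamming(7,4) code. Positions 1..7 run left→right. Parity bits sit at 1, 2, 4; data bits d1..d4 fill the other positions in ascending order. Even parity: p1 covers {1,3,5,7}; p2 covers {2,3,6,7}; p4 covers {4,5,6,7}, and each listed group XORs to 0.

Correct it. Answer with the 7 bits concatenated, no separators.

s1 (pos 1,3,5,7): 1⊕0⊕1⊕1 = 1
s2 (pos 2,3,6,7): 1⊕0⊕1⊕1 = 1
s4 (pos 4,5,6,7): 0⊕1⊕1⊕1 = 1
Syndrome s4…s1 = 111 → error at position 7.
Flip position 7: 1100111 → 1100110

1100110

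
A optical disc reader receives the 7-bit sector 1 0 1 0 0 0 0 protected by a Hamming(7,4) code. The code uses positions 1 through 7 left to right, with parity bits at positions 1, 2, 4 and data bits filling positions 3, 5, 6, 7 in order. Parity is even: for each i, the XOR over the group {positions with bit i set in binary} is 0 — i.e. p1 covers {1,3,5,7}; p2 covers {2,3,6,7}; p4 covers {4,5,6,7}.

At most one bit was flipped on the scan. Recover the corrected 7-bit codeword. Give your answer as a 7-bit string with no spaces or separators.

s1 (pos 1,3,5,7): 1⊕1⊕0⊕0 = 0
s2 (pos 2,3,6,7): 0⊕1⊕0⊕0 = 1
s4 (pos 4,5,6,7): 0⊕0⊕0⊕0 = 0
Syndrome s4…s1 = 010 → error at position 2.
Flip position 2: 1010000 → 1110000

1110000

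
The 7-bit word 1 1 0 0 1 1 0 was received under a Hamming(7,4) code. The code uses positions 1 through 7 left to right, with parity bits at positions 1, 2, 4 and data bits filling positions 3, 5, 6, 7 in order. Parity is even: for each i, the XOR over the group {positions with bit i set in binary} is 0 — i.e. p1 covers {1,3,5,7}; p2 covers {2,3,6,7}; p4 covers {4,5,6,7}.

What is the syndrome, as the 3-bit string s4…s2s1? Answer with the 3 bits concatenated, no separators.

000

s1 (pos 1,3,5,7): 1⊕0⊕1⊕0 = 0
s2 (pos 2,3,6,7): 1⊕0⊕1⊕0 = 0
s4 (pos 4,5,6,7): 0⊕1⊕1⊕0 = 0
Syndrome s4…s1 = 000 → no error.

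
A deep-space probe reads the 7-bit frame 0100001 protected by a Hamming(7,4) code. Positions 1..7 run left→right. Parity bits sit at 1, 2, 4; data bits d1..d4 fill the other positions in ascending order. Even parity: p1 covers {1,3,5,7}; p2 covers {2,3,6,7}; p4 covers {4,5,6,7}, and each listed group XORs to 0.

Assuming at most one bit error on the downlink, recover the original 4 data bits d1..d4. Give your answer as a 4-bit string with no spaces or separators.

0101

s1 (pos 1,3,5,7): 0⊕0⊕0⊕1 = 1
s2 (pos 2,3,6,7): 1⊕0⊕0⊕1 = 0
s4 (pos 4,5,6,7): 0⊕0⊕0⊕1 = 1
Syndrome s4…s1 = 101 → error at position 5.
Flip position 5: 0100001 → 0100101
Read data bits from positions 3,5,6,7: 0101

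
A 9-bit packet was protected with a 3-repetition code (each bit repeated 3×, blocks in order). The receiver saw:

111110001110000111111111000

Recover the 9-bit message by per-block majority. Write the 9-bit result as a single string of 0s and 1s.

110101110

Block 1 (111): 3 ones → 1
Block 2 (110): 2 ones → 1
Block 3 (001): 1 one → 0
Block 4 (110): 2 ones → 1
Block 5 (000): 0 ones → 0
Block 6 (111): 3 ones → 1
Block 7 (111): 3 ones → 1
Block 8 (111): 3 ones → 1
Block 9 (000): 0 ones → 0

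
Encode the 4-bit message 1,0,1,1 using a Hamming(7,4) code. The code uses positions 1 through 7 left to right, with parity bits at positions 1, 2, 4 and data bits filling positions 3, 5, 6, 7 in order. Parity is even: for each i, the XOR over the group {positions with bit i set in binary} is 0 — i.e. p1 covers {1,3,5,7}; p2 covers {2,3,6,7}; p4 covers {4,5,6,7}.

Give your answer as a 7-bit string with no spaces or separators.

Place data at non-parity positions: p1 p2 1 p4 0 1 1
p1 (pos 1,3,5,7): XOR of data positions = 1⊕0⊕1 = 0
p2 (pos 2,3,6,7): XOR of data positions = 1⊕1⊕1 = 1
p4 (pos 4,5,6,7): XOR of data positions = 0⊕1⊕1 = 0
Codeword: 0110011

0110011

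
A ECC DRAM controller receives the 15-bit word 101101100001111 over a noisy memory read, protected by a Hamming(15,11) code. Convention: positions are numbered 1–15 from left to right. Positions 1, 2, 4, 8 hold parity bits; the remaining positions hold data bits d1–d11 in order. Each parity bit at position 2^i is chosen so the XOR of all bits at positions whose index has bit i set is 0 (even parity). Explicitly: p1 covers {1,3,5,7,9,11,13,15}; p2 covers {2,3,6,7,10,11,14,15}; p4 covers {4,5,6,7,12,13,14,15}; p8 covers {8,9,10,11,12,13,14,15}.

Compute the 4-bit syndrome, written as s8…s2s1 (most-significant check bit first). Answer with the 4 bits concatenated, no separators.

0111

s1 (pos 1,3,5,7,9,11,13,15): 1⊕1⊕0⊕1⊕0⊕0⊕1⊕1 = 1
s2 (pos 2,3,6,7,10,11,14,15): 0⊕1⊕1⊕1⊕0⊕0⊕1⊕1 = 1
s4 (pos 4,5,6,7,12,13,14,15): 1⊕0⊕1⊕1⊕1⊕1⊕1⊕1 = 1
s8 (pos 8,9,10,11,12,13,14,15): 0⊕0⊕0⊕0⊕1⊕1⊕1⊕1 = 0
Syndrome s8…s1 = 0111 → error at position 7.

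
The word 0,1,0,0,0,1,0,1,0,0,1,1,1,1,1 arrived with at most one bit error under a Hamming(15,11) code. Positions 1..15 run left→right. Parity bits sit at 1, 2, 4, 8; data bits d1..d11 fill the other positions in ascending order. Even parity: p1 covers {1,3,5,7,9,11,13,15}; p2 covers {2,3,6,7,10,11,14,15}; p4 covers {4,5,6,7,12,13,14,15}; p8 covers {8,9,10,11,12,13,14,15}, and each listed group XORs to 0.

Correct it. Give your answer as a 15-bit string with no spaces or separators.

010001110011111

s1 (pos 1,3,5,7,9,11,13,15): 0⊕0⊕0⊕0⊕0⊕1⊕1⊕1 = 1
s2 (pos 2,3,6,7,10,11,14,15): 1⊕0⊕1⊕0⊕0⊕1⊕1⊕1 = 1
s4 (pos 4,5,6,7,12,13,14,15): 0⊕0⊕1⊕0⊕1⊕1⊕1⊕1 = 1
s8 (pos 8,9,10,11,12,13,14,15): 1⊕0⊕0⊕1⊕1⊕1⊕1⊕1 = 0
Syndrome s8…s1 = 0111 → error at position 7.
Flip position 7: 010001010011111 → 010001110011111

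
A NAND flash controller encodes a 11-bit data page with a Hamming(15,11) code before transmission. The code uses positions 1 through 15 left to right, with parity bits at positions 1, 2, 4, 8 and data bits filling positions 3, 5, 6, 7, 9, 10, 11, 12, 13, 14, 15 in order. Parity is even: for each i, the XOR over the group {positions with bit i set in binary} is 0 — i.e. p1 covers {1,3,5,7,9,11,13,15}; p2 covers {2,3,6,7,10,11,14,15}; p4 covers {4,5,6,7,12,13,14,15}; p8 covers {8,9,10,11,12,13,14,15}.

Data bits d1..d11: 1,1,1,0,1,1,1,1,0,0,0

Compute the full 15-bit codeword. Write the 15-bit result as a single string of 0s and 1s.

Place data at non-parity positions: p1 p2 1 p4 1 1 0 p8 1 1 1 1 0 0 0
p1 (pos 1,3,5,7,9,11,13,15): XOR of data positions = 1⊕1⊕0⊕1⊕1⊕0⊕0 = 0
p2 (pos 2,3,6,7,10,11,14,15): XOR of data positions = 1⊕1⊕0⊕1⊕1⊕0⊕0 = 0
p4 (pos 4,5,6,7,12,13,14,15): XOR of data positions = 1⊕1⊕0⊕1⊕0⊕0⊕0 = 1
p8 (pos 8,9,10,11,12,13,14,15): XOR of data positions = 1⊕1⊕1⊕1⊕0⊕0⊕0 = 0
Codeword: 001111001111000

001111001111000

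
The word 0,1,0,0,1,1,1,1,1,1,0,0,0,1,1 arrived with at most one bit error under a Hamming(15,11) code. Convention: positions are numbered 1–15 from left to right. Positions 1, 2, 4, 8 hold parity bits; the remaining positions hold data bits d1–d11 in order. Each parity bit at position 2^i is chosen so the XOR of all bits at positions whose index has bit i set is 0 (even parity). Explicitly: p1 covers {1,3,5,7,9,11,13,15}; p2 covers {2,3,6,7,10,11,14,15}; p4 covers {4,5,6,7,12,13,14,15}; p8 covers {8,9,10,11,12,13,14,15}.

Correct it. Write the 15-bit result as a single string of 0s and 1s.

s1 (pos 1,3,5,7,9,11,13,15): 0⊕0⊕1⊕1⊕1⊕0⊕0⊕1 = 0
s2 (pos 2,3,6,7,10,11,14,15): 1⊕0⊕1⊕1⊕1⊕0⊕1⊕1 = 0
s4 (pos 4,5,6,7,12,13,14,15): 0⊕1⊕1⊕1⊕0⊕0⊕1⊕1 = 1
s8 (pos 8,9,10,11,12,13,14,15): 1⊕1⊕1⊕0⊕0⊕0⊕1⊕1 = 1
Syndrome s8…s1 = 1100 → error at position 12.
Flip position 12: 010011111100011 → 010011111101011

010011111101011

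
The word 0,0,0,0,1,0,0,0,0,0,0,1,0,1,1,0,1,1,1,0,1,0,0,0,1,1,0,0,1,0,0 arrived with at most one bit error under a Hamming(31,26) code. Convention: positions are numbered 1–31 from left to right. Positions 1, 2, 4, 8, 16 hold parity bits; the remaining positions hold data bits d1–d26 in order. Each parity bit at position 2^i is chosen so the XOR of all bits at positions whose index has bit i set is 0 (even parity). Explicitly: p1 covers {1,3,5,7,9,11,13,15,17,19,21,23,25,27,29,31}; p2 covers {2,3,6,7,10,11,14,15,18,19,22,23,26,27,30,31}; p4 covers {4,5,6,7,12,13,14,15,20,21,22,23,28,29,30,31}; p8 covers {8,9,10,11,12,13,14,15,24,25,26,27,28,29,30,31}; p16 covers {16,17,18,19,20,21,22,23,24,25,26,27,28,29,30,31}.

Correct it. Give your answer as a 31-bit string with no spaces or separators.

s1 (pos 1,3,5,7,9,11,13,15,17,19,21,23,25,27,29,31): 0⊕0⊕1⊕0⊕0⊕0⊕0⊕1⊕1⊕1⊕1⊕0⊕1⊕0⊕1⊕0 = 1
s2 (pos 2,3,6,7,10,11,14,15,18,19,22,23,26,27,30,31): 0⊕0⊕0⊕0⊕0⊕0⊕1⊕1⊕1⊕1⊕0⊕0⊕1⊕0⊕0⊕0 = 1
s4 (pos 4,5,6,7,12,13,14,15,20,21,22,23,28,29,30,31): 0⊕1⊕0⊕0⊕1⊕0⊕1⊕1⊕0⊕1⊕0⊕0⊕0⊕1⊕0⊕0 = 0
s8 (pos 8,9,10,11,12,13,14,15,24,25,26,27,28,29,30,31): 0⊕0⊕0⊕0⊕1⊕0⊕1⊕1⊕0⊕1⊕1⊕0⊕0⊕1⊕0⊕0 = 0
s16 (pos 16,17,18,19,20,21,22,23,24,25,26,27,28,29,30,31): 0⊕1⊕1⊕1⊕0⊕1⊕0⊕0⊕0⊕1⊕1⊕0⊕0⊕1⊕0⊕0 = 1
Syndrome s16…s1 = 10011 → error at position 19.
Flip position 19: 0000100000010110111010001100100 → 0000100000010110110010001100100

0000100000010110110010001100100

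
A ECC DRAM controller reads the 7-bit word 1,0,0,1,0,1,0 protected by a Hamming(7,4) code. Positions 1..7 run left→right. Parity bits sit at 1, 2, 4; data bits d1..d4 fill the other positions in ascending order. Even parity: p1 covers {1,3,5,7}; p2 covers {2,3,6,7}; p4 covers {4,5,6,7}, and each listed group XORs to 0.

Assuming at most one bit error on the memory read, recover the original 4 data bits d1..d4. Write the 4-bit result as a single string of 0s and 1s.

1010

s1 (pos 1,3,5,7): 1⊕0⊕0⊕0 = 1
s2 (pos 2,3,6,7): 0⊕0⊕1⊕0 = 1
s4 (pos 4,5,6,7): 1⊕0⊕1⊕0 = 0
Syndrome s4…s1 = 011 → error at position 3.
Flip position 3: 1001010 → 1011010
Read data bits from positions 3,5,6,7: 1010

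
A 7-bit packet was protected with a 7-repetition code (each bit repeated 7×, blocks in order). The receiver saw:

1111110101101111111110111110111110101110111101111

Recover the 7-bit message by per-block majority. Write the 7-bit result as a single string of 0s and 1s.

Block 1 (1111110): 6 ones → 1
Block 2 (1011011): 5 ones → 1
Block 3 (1111111): 7 ones → 1
Block 4 (0111110): 5 ones → 1
Block 5 (1111101): 6 ones → 1
Block 6 (0111011): 5 ones → 1
Block 7 (1101111): 6 ones → 1

1111111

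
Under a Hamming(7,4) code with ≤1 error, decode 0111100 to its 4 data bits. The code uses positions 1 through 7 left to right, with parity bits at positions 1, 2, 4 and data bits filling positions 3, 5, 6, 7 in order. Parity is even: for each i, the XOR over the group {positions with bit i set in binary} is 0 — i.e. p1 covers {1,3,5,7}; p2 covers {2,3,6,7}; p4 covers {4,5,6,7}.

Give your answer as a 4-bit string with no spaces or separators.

1100

s1 (pos 1,3,5,7): 0⊕1⊕1⊕0 = 0
s2 (pos 2,3,6,7): 1⊕1⊕0⊕0 = 0
s4 (pos 4,5,6,7): 1⊕1⊕0⊕0 = 0
Syndrome s4…s1 = 000 → no error.
Read data bits from positions 3,5,6,7: 1100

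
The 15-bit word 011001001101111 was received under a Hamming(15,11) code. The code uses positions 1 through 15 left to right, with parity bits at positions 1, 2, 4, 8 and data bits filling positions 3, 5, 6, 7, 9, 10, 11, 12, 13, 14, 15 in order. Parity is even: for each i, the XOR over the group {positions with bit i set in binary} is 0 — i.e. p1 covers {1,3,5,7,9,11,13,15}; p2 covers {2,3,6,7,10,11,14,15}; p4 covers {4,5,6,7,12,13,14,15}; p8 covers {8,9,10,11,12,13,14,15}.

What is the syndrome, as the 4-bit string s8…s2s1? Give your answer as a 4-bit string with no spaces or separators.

s1 (pos 1,3,5,7,9,11,13,15): 0⊕1⊕0⊕0⊕1⊕0⊕1⊕1 = 0
s2 (pos 2,3,6,7,10,11,14,15): 1⊕1⊕1⊕0⊕1⊕0⊕1⊕1 = 0
s4 (pos 4,5,6,7,12,13,14,15): 0⊕0⊕1⊕0⊕1⊕1⊕1⊕1 = 1
s8 (pos 8,9,10,11,12,13,14,15): 0⊕1⊕1⊕0⊕1⊕1⊕1⊕1 = 0
Syndrome s8…s1 = 0100 → error at position 4.

0100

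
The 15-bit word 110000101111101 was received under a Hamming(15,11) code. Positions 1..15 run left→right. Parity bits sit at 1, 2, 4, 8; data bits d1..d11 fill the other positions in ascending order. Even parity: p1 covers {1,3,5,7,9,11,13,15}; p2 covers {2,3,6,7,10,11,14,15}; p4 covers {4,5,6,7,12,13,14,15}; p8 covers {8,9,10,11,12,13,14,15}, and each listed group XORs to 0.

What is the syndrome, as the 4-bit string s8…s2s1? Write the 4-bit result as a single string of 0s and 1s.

0010

s1 (pos 1,3,5,7,9,11,13,15): 1⊕0⊕0⊕1⊕1⊕1⊕1⊕1 = 0
s2 (pos 2,3,6,7,10,11,14,15): 1⊕0⊕0⊕1⊕1⊕1⊕0⊕1 = 1
s4 (pos 4,5,6,7,12,13,14,15): 0⊕0⊕0⊕1⊕1⊕1⊕0⊕1 = 0
s8 (pos 8,9,10,11,12,13,14,15): 0⊕1⊕1⊕1⊕1⊕1⊕0⊕1 = 0
Syndrome s8…s1 = 0010 → error at position 2.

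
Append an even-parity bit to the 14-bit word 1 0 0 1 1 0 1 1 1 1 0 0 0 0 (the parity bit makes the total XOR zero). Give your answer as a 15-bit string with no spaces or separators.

XOR of the 14 data bits: 1⊕0⊕0⊕1⊕1⊕0⊕1⊕1⊕1⊕1⊕0⊕0⊕0⊕0 = 1
Parity bit = 1 (so all 15 bits XOR to 0).

100110111100001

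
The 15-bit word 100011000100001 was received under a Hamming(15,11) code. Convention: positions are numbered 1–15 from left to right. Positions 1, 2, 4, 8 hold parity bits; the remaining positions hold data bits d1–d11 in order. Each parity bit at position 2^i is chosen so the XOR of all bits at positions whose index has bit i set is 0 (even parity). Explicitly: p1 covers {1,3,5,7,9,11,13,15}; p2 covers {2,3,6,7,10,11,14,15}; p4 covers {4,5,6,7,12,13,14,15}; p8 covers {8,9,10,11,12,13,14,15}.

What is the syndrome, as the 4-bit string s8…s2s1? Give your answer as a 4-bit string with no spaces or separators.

0111

s1 (pos 1,3,5,7,9,11,13,15): 1⊕0⊕1⊕0⊕0⊕0⊕0⊕1 = 1
s2 (pos 2,3,6,7,10,11,14,15): 0⊕0⊕1⊕0⊕1⊕0⊕0⊕1 = 1
s4 (pos 4,5,6,7,12,13,14,15): 0⊕1⊕1⊕0⊕0⊕0⊕0⊕1 = 1
s8 (pos 8,9,10,11,12,13,14,15): 0⊕0⊕1⊕0⊕0⊕0⊕0⊕1 = 0
Syndrome s8…s1 = 0111 → error at position 7.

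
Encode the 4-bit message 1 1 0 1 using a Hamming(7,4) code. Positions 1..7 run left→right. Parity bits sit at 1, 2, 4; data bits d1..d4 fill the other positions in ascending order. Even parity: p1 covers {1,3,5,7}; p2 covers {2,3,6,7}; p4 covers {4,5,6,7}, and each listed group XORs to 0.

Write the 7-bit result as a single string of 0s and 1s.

1010101

Place data at non-parity positions: p1 p2 1 p4 1 0 1
p1 (pos 1,3,5,7): XOR of data positions = 1⊕1⊕1 = 1
p2 (pos 2,3,6,7): XOR of data positions = 1⊕0⊕1 = 0
p4 (pos 4,5,6,7): XOR of data positions = 1⊕0⊕1 = 0
Codeword: 1010101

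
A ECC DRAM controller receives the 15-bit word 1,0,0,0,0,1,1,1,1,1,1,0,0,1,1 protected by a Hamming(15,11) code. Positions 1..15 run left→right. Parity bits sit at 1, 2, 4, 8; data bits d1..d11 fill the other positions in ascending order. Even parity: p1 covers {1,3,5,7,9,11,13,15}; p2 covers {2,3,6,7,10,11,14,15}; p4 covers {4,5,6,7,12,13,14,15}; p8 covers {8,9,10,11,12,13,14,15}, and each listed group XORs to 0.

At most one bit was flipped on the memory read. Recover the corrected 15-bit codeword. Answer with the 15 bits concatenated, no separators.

000001111110011

s1 (pos 1,3,5,7,9,11,13,15): 1⊕0⊕0⊕1⊕1⊕1⊕0⊕1 = 1
s2 (pos 2,3,6,7,10,11,14,15): 0⊕0⊕1⊕1⊕1⊕1⊕1⊕1 = 0
s4 (pos 4,5,6,7,12,13,14,15): 0⊕0⊕1⊕1⊕0⊕0⊕1⊕1 = 0
s8 (pos 8,9,10,11,12,13,14,15): 1⊕1⊕1⊕1⊕0⊕0⊕1⊕1 = 0
Syndrome s8…s1 = 0001 → error at position 1.
Flip position 1: 100001111110011 → 000001111110011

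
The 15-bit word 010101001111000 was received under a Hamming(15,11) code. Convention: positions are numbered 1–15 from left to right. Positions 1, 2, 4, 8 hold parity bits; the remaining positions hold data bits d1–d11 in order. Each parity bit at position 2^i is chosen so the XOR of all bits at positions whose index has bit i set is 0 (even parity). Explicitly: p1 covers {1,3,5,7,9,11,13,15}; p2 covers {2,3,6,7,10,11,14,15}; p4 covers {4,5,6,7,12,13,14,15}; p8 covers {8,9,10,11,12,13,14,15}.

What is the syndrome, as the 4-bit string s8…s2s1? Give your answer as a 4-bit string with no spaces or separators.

s1 (pos 1,3,5,7,9,11,13,15): 0⊕0⊕0⊕0⊕1⊕1⊕0⊕0 = 0
s2 (pos 2,3,6,7,10,11,14,15): 1⊕0⊕1⊕0⊕1⊕1⊕0⊕0 = 0
s4 (pos 4,5,6,7,12,13,14,15): 1⊕0⊕1⊕0⊕1⊕0⊕0⊕0 = 1
s8 (pos 8,9,10,11,12,13,14,15): 0⊕1⊕1⊕1⊕1⊕0⊕0⊕0 = 0
Syndrome s8…s1 = 0100 → error at position 4.

0100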